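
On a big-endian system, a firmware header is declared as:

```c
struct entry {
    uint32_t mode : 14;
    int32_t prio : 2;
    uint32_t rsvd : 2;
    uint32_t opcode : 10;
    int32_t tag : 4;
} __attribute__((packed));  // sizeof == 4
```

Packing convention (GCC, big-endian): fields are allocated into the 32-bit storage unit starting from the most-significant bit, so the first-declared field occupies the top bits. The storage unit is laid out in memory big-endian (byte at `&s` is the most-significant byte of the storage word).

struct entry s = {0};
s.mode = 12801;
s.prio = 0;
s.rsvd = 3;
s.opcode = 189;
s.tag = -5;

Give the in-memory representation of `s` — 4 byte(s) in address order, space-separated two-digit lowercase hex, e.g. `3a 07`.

mode:14 = 12801 → 0x3201 << 18 → word 0xc8040000
prio:2 = 0 → 0x0 << 16 → word 0xc8040000
rsvd:2 = 3 → 0x3 << 14 → word 0xc804c000
opcode:10 = 189 → 0xbd << 4 → word 0xc804cbd0
tag:4 = -5 → 0xb << 0 → word 0xc804cbdb
word = 0xc804cbdb → big-endian bytes:
  [0]=0xc8  [1]=0x04  [2]=0xcb  [3]=0xdb

c8 04 cb db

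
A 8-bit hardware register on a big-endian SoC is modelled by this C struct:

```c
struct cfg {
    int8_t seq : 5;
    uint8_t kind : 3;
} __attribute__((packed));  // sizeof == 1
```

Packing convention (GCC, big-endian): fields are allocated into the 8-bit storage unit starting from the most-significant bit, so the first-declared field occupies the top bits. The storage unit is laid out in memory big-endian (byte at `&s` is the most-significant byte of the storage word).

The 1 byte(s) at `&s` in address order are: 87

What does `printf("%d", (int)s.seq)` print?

-16

[0]=0x87 (big-endian) → word 0x87
seq [3+:5] = (word>>3) & 0x1f = 16  ←
kind [0+:3] = (word>>0) & 0x7 = 7
seq signed 5b, MSB=1: 16 - 32 = -16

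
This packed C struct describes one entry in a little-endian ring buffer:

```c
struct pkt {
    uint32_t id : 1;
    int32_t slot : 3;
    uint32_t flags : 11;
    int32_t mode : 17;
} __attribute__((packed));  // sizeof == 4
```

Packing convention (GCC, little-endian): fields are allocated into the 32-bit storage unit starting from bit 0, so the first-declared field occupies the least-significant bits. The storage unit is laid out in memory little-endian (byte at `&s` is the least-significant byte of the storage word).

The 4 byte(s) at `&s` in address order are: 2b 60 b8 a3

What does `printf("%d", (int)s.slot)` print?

[0]=0x2b [1]=0x60 [2]=0xb8 [3]=0xa3 (little-endian) → word 0xa3b8602b
id:1 @ bit 0 → (0xa3b8602b>>0)&0x1 = 0x1
slot:3 @ bit 1 → (0xa3b8602b>>1)&0x7 = 0x5  ←
flags:11 @ bit 4 → (0xa3b8602b>>4)&0x7ff = 0x602
mode:17 @ bit 15 → (0xa3b8602b>>15)&0x1ffff = 0x14770
slot signed 3b, MSB=1: 5 - 8 = -3

-3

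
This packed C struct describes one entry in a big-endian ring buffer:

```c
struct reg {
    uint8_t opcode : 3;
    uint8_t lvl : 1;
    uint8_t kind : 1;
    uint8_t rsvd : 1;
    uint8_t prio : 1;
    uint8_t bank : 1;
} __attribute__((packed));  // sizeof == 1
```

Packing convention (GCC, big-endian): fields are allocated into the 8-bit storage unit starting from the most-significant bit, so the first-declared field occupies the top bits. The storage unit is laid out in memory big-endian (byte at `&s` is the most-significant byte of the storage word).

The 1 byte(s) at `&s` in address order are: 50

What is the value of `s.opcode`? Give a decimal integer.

2

[0]=0x50 (big-endian) → word 0x50
opcode:3 @ bit 5 → (0x50>>5)&0x7 = 0x2  ←
lvl:1 @ bit 4 → (0x50>>4)&0x1 = 0x1
kind:1 @ bit 3 → (0x50>>3)&0x1 = 0x0
rsvd:1 @ bit 2 → (0x50>>2)&0x1 = 0x0
prio:1 @ bit 1 → (0x50>>1)&0x1 = 0x0
bank:1 @ bit 0 → (0x50>>0)&0x1 = 0x0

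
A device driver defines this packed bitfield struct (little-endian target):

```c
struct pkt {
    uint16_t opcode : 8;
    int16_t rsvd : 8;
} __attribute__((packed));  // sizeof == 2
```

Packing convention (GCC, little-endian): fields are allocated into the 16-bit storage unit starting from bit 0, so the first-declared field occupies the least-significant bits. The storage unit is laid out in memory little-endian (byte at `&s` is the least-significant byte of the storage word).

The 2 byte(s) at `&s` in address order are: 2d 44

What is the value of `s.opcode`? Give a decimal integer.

[0]=0x2d [1]=0x44 (little-endian) → word 0x442d
opcode [0+:8] = (word>>0) & 0xff = 45  ←
rsvd [8+:8] = (word>>8) & 0xff = 68

45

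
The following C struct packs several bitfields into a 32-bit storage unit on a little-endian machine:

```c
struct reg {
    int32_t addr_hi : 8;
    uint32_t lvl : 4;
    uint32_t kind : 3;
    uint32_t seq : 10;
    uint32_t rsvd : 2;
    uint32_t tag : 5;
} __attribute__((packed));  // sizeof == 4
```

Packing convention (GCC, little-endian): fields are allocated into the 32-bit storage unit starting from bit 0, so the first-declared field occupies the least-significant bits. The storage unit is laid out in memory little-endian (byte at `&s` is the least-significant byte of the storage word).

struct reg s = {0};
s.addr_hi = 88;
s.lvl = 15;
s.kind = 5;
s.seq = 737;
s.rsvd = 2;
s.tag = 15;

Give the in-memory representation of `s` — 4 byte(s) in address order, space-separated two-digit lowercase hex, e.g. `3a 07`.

58 df 70 7d

addr_hi (8b) val=88 bits=0x58 at bit 0: 0x00000058
lvl (4b) val=15 bits=0xf at bit 8: 0x00000f58
kind (3b) val=5 bits=0x5 at bit 12: 0x00005f58
seq (10b) val=737 bits=0x2e1 at bit 15: 0x0170df58
rsvd (2b) val=2 bits=0x2 at bit 25: 0x0570df58
tag (5b) val=15 bits=0xf at bit 27: 0x7d70df58
word = 0x7d70df58 → little-endian bytes:
  [0]=0x58  [1]=0xdf  [2]=0x70  [3]=0x7d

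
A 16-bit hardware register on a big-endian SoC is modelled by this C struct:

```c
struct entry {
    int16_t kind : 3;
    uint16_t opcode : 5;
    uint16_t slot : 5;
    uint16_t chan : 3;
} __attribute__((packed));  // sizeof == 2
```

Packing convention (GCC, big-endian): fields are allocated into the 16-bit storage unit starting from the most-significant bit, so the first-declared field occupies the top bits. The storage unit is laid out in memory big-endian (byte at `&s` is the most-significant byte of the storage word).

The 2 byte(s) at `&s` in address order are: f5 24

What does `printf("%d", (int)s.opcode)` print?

21

[0]=0xf5 [1]=0x24 (big-endian) → word 0xf524
kind:3 @ bit 13 → (0xf524>>13)&0x7 = 0x7
opcode:5 @ bit 8 → (0xf524>>8)&0x1f = 0x15  ←
slot:5 @ bit 3 → (0xf524>>3)&0x1f = 0x4
chan:3 @ bit 0 → (0xf524>>0)&0x7 = 0x4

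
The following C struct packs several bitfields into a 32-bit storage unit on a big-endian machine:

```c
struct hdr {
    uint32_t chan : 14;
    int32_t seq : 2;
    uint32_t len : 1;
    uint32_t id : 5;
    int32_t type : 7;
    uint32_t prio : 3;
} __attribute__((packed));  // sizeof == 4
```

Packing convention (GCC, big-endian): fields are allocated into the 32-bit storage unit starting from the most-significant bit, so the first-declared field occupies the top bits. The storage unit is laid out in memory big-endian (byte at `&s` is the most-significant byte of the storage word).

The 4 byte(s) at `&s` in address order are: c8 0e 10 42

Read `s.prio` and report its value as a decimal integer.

[0]=0xc8 [1]=0x0e [2]=0x10 [3]=0x42 (big-endian) → word 0xc80e1042
chan:14 @ bit 18 → (0xc80e1042>>18)&0x3fff = 0x3203
seq:2 @ bit 16 → (0xc80e1042>>16)&0x3 = 0x2
len:1 @ bit 15 → (0xc80e1042>>15)&0x1 = 0x0
id:5 @ bit 10 → (0xc80e1042>>10)&0x1f = 0x4
type:7 @ bit 3 → (0xc80e1042>>3)&0x7f = 0x8
prio:3 @ bit 0 → (0xc80e1042>>0)&0x7 = 0x2  ←

2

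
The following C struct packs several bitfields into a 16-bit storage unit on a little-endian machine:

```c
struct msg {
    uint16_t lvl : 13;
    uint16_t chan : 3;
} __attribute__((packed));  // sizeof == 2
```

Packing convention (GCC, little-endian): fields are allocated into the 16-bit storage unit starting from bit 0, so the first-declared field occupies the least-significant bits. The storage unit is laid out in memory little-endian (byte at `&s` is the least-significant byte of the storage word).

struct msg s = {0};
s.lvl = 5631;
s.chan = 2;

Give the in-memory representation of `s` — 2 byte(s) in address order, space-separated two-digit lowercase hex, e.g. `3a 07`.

ff 55

[0+:13] lvl=5631 & 0x1fff = 0x15ff; word=0x15ff
[13+:3] chan=2 & 0x7 = 0x2; word=0x55ff
word = 0x55ff → little-endian bytes:
  [0]=0xff  [1]=0x55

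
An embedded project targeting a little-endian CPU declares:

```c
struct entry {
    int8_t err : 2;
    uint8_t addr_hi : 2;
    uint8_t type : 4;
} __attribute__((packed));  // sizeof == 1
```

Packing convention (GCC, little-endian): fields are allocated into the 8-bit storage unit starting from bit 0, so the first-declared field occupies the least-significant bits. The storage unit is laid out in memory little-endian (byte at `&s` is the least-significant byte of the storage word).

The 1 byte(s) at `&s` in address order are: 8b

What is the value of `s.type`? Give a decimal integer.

[0]=0x8b (little-endian) → word 0x8b
err:2 @ bit 0 → (0x8b>>0)&0x3 = 0x3
addr_hi:2 @ bit 2 → (0x8b>>2)&0x3 = 0x2
type:4 @ bit 4 → (0x8b>>4)&0xf = 0x8  ←

8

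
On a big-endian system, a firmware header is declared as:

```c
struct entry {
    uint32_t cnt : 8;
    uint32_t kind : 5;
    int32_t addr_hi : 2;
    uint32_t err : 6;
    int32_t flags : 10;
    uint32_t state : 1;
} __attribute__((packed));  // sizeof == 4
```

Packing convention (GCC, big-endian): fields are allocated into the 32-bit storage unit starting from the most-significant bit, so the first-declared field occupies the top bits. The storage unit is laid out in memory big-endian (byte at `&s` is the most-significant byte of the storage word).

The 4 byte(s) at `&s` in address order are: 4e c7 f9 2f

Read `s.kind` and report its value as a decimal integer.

24

[0]=0x4e [1]=0xc7 [2]=0xf9 [3]=0x2f (big-endian) → word 0x4ec7f92f
cnt:8 @ bit 24 → (0x4ec7f92f>>24)&0xff = 0x4e
kind:5 @ bit 19 → (0x4ec7f92f>>19)&0x1f = 0x18  ←
addr_hi:2 @ bit 17 → (0x4ec7f92f>>17)&0x3 = 0x3
err:6 @ bit 11 → (0x4ec7f92f>>11)&0x3f = 0x3f
flags:10 @ bit 1 → (0x4ec7f92f>>1)&0x3ff = 0x97
state:1 @ bit 0 → (0x4ec7f92f>>0)&0x1 = 0x1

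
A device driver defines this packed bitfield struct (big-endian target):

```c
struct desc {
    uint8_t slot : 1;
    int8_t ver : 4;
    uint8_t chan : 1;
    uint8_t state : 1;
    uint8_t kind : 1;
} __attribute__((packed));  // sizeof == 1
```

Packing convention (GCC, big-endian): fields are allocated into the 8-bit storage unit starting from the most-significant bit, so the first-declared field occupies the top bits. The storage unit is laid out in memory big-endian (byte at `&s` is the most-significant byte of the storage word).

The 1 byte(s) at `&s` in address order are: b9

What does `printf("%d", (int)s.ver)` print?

7

[0]=0xb9 (big-endian) → word 0xb9
slot:1 @ bit 7 → (0xb9>>7)&0x1 = 0x1
ver:4 @ bit 3 → (0xb9>>3)&0xf = 0x7  ←
chan:1 @ bit 2 → (0xb9>>2)&0x1 = 0x0
state:1 @ bit 1 → (0xb9>>1)&0x1 = 0x0
kind:1 @ bit 0 → (0xb9>>0)&0x1 = 0x1
ver signed 4b, MSB=0: value = 7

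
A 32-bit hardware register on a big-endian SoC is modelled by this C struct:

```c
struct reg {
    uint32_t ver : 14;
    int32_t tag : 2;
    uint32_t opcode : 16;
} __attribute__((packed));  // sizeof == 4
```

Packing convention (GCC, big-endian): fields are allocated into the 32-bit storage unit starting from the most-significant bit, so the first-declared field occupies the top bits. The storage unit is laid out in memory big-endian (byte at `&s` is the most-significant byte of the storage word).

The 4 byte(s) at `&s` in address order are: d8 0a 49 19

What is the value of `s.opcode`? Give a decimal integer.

18713

[0]=0xd8 [1]=0x0a [2]=0x49 [3]=0x19 (big-endian) → word 0xd80a4919
ver [18+:14] = (word>>18) & 0x3fff = 13826
tag [16+:2] = (word>>16) & 0x3 = 2
opcode [0+:16] = (word>>0) & 0xffff = 18713  ←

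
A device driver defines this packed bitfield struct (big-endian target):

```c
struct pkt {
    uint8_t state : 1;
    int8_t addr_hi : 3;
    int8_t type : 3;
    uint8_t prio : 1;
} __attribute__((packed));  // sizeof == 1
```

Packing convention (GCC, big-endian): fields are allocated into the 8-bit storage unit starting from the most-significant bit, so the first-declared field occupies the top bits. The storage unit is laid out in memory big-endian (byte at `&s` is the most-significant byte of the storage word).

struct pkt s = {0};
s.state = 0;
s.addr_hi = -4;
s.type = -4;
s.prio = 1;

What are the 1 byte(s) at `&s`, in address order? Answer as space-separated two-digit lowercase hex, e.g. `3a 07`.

49

state (1b) val=0 bits=0x0 at bit 7: 0x00
addr_hi (3b) val=-4 bits=0x4 at bit 4: 0x40
type (3b) val=-4 bits=0x4 at bit 1: 0x48
prio (1b) val=1 bits=0x1 at bit 0: 0x49
word = 0x49 → big-endian bytes:
  [0]=0x49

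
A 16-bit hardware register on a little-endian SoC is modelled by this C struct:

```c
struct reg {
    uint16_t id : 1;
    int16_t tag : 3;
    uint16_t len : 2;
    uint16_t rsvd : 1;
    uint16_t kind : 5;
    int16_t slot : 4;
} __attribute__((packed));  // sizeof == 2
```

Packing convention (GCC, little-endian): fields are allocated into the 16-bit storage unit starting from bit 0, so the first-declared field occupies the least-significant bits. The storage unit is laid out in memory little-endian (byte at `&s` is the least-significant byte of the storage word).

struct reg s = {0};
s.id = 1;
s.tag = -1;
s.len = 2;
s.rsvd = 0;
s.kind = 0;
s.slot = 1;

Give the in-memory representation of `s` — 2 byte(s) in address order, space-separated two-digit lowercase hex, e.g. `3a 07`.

id:1 = 1 → 0x1 << 0 → word 0x0001
tag:3 = -1 → 0x7 << 1 → word 0x000f
len:2 = 2 → 0x2 << 4 → word 0x002f
rsvd:1 = 0 → 0x0 << 6 → word 0x002f
kind:5 = 0 → 0x0 << 7 → word 0x002f
slot:4 = 1 → 0x1 << 12 → word 0x102f
word = 0x102f → little-endian bytes:
  [0]=0x2f  [1]=0x10

2f 10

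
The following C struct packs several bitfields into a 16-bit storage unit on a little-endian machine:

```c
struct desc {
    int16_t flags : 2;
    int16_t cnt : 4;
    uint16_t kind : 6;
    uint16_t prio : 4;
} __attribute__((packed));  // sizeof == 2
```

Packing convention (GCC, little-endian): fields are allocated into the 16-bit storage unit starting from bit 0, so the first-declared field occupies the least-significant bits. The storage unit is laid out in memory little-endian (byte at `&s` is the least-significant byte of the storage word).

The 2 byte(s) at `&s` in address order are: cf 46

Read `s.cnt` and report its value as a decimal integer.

3

[0]=0xcf [1]=0x46 (little-endian) → word 0x46cf
flags:2 @ bit 0 → (0x46cf>>0)&0x3 = 0x3
cnt:4 @ bit 2 → (0x46cf>>2)&0xf = 0x3  ←
kind:6 @ bit 6 → (0x46cf>>6)&0x3f = 0x1b
prio:4 @ bit 12 → (0x46cf>>12)&0xf = 0x4
cnt signed 4b, MSB=0: value = 3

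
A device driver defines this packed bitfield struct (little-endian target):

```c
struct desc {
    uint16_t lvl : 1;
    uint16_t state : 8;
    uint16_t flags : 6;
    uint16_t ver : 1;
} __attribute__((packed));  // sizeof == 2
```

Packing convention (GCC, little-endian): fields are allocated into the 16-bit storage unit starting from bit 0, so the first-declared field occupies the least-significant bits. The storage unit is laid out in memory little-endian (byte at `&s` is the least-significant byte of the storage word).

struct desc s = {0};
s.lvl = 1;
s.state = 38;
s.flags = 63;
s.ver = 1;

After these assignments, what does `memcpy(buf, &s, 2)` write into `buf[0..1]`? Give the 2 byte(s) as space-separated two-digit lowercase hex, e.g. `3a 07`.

4d fe

lvl (1b) val=1 bits=0x1 at bit 0: 0x0001
state (8b) val=38 bits=0x26 at bit 1: 0x004d
flags (6b) val=63 bits=0x3f at bit 9: 0x7e4d
ver (1b) val=1 bits=0x1 at bit 15: 0xfe4d
word = 0xfe4d → little-endian bytes:
  [0]=0x4d  [1]=0xfe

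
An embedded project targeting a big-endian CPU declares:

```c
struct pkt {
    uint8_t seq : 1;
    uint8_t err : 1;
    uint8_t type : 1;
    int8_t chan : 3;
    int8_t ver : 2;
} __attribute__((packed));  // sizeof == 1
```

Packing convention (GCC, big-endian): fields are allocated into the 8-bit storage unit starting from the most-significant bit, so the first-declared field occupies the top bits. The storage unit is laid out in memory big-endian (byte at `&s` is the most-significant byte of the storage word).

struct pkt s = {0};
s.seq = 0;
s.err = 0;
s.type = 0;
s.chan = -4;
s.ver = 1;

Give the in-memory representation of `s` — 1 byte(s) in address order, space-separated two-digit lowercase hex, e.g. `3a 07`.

11

[7+:1] seq=0 & 0x1 = 0x0; word=0x00
[6+:1] err=0 & 0x1 = 0x0; word=0x00
[5+:1] type=0 & 0x1 = 0x0; word=0x00
[2+:3] chan=-4 & 0x7 = 0x4; word=0x10
[0+:2] ver=1 & 0x3 = 0x1; word=0x11
word = 0x11 → big-endian bytes:
  [0]=0x11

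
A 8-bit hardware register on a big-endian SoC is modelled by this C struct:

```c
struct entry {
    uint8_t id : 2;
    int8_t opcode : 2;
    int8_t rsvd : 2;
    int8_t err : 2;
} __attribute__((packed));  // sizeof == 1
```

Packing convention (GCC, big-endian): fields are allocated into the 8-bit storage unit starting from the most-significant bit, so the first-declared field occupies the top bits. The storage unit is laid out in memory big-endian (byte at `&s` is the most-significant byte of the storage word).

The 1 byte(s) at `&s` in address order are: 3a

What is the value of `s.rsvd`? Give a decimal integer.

-2

[0]=0x3a (big-endian) → word 0x3a
id:2 @ bit 6 → (0x3a>>6)&0x3 = 0x0
opcode:2 @ bit 4 → (0x3a>>4)&0x3 = 0x3
rsvd:2 @ bit 2 → (0x3a>>2)&0x3 = 0x2  ←
err:2 @ bit 0 → (0x3a>>0)&0x3 = 0x2
rsvd signed 2b, MSB=1: 2 - 4 = -2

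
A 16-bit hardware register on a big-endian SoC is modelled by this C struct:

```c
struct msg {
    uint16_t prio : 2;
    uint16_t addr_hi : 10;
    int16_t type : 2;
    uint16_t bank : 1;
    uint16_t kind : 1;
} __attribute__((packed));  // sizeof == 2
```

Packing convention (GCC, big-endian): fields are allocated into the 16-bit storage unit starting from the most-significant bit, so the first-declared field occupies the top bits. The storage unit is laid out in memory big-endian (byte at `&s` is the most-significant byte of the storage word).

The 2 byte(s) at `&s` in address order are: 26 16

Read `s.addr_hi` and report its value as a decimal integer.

609

[0]=0x26 [1]=0x16 (big-endian) → word 0x2616
prio:2 @ bit 14 → (0x2616>>14)&0x3 = 0x0
addr_hi:10 @ bit 4 → (0x2616>>4)&0x3ff = 0x261  ←
type:2 @ bit 2 → (0x2616>>2)&0x3 = 0x1
bank:1 @ bit 1 → (0x2616>>1)&0x1 = 0x1
kind:1 @ bit 0 → (0x2616>>0)&0x1 = 0x0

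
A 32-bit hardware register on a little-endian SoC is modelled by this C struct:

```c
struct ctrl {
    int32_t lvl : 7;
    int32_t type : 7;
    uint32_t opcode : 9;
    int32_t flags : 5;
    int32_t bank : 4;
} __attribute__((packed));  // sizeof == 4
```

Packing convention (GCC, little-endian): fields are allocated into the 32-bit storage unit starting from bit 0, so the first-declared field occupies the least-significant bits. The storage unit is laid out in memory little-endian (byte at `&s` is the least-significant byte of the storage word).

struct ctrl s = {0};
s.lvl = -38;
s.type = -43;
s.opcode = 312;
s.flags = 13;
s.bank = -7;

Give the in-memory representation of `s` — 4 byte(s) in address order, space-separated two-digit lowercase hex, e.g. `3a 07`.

da 2a ce 96

lvl (7b) val=-38 bits=0x5a at bit 0: 0x0000005a
type (7b) val=-43 bits=0x55 at bit 7: 0x00002ada
opcode (9b) val=312 bits=0x138 at bit 14: 0x004e2ada
flags (5b) val=13 bits=0xd at bit 23: 0x06ce2ada
bank (4b) val=-7 bits=0x9 at bit 28: 0x96ce2ada
word = 0x96ce2ada → little-endian bytes:
  [0]=0xda  [1]=0x2a  [2]=0xce  [3]=0x96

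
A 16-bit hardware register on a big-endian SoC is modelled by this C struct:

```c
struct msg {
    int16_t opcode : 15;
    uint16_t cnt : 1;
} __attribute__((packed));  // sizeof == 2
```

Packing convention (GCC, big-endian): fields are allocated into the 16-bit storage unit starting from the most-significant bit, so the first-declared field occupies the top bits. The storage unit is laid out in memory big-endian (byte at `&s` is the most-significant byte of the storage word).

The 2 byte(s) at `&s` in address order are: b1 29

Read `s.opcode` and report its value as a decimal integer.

[0]=0xb1 [1]=0x29 (big-endian) → word 0xb129
opcode:15 @ bit 1 → (0xb129>>1)&0x7fff = 0x5894  ←
cnt:1 @ bit 0 → (0xb129>>0)&0x1 = 0x1
opcode signed 15b, MSB=1: 22676 - 32768 = -10092

-10092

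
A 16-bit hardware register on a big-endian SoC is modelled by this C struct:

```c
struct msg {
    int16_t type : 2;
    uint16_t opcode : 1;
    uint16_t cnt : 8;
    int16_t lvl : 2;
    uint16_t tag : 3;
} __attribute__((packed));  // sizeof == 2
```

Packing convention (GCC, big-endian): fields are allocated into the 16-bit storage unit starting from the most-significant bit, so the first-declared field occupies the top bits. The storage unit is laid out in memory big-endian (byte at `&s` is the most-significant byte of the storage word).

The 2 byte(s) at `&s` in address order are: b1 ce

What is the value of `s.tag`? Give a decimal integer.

6

[0]=0xb1 [1]=0xce (big-endian) → word 0xb1ce
type:2 @ bit 14 → (0xb1ce>>14)&0x3 = 0x2
opcode:1 @ bit 13 → (0xb1ce>>13)&0x1 = 0x1
cnt:8 @ bit 5 → (0xb1ce>>5)&0xff = 0x8e
lvl:2 @ bit 3 → (0xb1ce>>3)&0x3 = 0x1
tag:3 @ bit 0 → (0xb1ce>>0)&0x7 = 0x6  ←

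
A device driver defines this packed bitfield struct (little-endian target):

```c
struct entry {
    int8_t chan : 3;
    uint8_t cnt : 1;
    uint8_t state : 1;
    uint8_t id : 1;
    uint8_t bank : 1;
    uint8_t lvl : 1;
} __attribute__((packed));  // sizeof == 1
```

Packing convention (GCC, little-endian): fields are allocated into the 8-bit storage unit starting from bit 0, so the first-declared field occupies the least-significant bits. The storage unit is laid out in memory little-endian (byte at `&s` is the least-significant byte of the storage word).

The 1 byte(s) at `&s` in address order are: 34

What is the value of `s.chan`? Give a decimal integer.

-4

[0]=0x34 (little-endian) → word 0x34
chan:3 @ bit 0 → (0x34>>0)&0x7 = 0x4  ←
cnt:1 @ bit 3 → (0x34>>3)&0x1 = 0x0
state:1 @ bit 4 → (0x34>>4)&0x1 = 0x1
id:1 @ bit 5 → (0x34>>5)&0x1 = 0x1
bank:1 @ bit 6 → (0x34>>6)&0x1 = 0x0
lvl:1 @ bit 7 → (0x34>>7)&0x1 = 0x0
chan signed 3b, MSB=1: 4 - 8 = -4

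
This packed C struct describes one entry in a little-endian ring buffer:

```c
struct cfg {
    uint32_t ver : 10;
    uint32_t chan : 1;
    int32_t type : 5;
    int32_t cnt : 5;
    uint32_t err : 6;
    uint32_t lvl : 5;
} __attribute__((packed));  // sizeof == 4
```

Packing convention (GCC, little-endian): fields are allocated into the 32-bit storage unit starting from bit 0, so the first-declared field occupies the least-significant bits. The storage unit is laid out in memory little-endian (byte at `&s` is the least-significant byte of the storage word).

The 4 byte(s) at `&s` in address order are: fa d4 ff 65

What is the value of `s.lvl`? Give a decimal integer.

[0]=0xfa [1]=0xd4 [2]=0xff [3]=0x65 (little-endian) → word 0x65ffd4fa
ver:10 @ bit 0 → (0x65ffd4fa>>0)&0x3ff = 0xfa
chan:1 @ bit 10 → (0x65ffd4fa>>10)&0x1 = 0x1
type:5 @ bit 11 → (0x65ffd4fa>>11)&0x1f = 0x1a
cnt:5 @ bit 16 → (0x65ffd4fa>>16)&0x1f = 0x1f
err:6 @ bit 21 → (0x65ffd4fa>>21)&0x3f = 0x2f
lvl:5 @ bit 27 → (0x65ffd4fa>>27)&0x1f = 0xc  ←

12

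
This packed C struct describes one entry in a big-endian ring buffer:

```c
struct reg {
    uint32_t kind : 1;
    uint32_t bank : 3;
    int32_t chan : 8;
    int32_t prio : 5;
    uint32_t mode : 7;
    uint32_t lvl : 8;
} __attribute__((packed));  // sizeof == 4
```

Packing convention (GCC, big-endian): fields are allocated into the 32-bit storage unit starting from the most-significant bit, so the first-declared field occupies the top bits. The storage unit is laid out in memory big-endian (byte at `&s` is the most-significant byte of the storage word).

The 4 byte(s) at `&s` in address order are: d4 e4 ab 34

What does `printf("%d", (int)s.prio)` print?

9

[0]=0xd4 [1]=0xe4 [2]=0xab [3]=0x34 (big-endian) → word 0xd4e4ab34
kind:1 @ bit 31 → (0xd4e4ab34>>31)&0x1 = 0x1
bank:3 @ bit 28 → (0xd4e4ab34>>28)&0x7 = 0x5
chan:8 @ bit 20 → (0xd4e4ab34>>20)&0xff = 0x4e
prio:5 @ bit 15 → (0xd4e4ab34>>15)&0x1f = 0x9  ←
mode:7 @ bit 8 → (0xd4e4ab34>>8)&0x7f = 0x2b
lvl:8 @ bit 0 → (0xd4e4ab34>>0)&0xff = 0x34
prio signed 5b, MSB=0: value = 9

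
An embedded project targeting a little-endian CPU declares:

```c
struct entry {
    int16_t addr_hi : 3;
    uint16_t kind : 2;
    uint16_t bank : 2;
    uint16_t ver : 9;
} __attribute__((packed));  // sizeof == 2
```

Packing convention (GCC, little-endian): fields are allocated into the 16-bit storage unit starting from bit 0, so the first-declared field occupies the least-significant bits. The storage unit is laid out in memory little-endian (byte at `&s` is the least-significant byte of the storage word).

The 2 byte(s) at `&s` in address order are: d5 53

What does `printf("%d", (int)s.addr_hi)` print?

-3

[0]=0xd5 [1]=0x53 (little-endian) → word 0x53d5
addr_hi [0+:3] = (word>>0) & 0x7 = 5  ←
kind [3+:2] = (word>>3) & 0x3 = 2
bank [5+:2] = (word>>5) & 0x3 = 2
ver [7+:9] = (word>>7) & 0x1ff = 167
addr_hi signed 3b, MSB=1: 5 - 8 = -3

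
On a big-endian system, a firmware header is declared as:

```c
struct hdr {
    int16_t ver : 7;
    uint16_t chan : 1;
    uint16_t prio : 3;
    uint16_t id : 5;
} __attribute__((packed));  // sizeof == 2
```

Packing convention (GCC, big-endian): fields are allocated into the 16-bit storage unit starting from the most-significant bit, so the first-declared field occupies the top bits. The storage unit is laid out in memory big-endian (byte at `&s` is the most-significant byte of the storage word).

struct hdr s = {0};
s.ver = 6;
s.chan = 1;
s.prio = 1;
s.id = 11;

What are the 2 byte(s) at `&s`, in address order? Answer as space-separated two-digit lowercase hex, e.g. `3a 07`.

0d 2b

ver:7 = 6 → 0x6 << 9 → word 0x0c00
chan:1 = 1 → 0x1 << 8 → word 0x0d00
prio:3 = 1 → 0x1 << 5 → word 0x0d20
id:5 = 11 → 0xb << 0 → word 0x0d2b
word = 0x0d2b → big-endian bytes:
  [0]=0x0d  [1]=0x2b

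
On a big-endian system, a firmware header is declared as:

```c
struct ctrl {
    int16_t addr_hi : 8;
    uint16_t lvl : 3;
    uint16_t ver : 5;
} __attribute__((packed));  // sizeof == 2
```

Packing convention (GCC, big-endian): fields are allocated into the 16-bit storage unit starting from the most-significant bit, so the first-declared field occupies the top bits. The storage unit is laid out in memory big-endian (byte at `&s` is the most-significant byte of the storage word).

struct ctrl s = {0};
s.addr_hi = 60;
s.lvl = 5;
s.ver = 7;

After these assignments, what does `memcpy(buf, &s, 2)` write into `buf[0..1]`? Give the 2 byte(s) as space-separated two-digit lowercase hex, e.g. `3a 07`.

addr_hi:8 = 60 → 0x3c << 8 → word 0x3c00
lvl:3 = 5 → 0x5 << 5 → word 0x3ca0
ver:5 = 7 → 0x7 << 0 → word 0x3ca7
word = 0x3ca7 → big-endian bytes:
  [0]=0x3c  [1]=0xa7

3c a7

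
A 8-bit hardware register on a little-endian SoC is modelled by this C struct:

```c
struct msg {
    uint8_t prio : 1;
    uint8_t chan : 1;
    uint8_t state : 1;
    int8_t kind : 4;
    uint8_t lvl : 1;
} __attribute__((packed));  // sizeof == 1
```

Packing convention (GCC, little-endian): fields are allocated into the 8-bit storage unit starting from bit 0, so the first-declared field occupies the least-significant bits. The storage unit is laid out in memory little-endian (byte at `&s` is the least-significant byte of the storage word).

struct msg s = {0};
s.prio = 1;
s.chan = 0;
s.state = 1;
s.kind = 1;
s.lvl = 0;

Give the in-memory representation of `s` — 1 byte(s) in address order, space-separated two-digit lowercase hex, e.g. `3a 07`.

0d

[0+:1] prio=1 & 0x1 = 0x1; word=0x01
[1+:1] chan=0 & 0x1 = 0x0; word=0x01
[2+:1] state=1 & 0x1 = 0x1; word=0x05
[3+:4] kind=1 & 0xf = 0x1; word=0x0d
[7+:1] lvl=0 & 0x1 = 0x0; word=0x0d
word = 0x0d → little-endian bytes:
  [0]=0x0d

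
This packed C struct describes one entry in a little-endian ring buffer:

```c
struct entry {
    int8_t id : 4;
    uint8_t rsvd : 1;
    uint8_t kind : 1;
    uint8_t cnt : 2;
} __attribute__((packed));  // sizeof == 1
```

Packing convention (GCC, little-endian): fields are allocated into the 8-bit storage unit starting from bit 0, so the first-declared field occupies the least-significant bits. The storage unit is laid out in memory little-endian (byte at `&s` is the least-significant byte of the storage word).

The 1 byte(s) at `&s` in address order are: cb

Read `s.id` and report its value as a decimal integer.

-5

[0]=0xcb (little-endian) → word 0xcb
id [0+:4] = (word>>0) & 0xf = 11  ←
rsvd [4+:1] = (word>>4) & 0x1 = 0
kind [5+:1] = (word>>5) & 0x1 = 0
cnt [6+:2] = (word>>6) & 0x3 = 3
id signed 4b, MSB=1: 11 - 16 = -5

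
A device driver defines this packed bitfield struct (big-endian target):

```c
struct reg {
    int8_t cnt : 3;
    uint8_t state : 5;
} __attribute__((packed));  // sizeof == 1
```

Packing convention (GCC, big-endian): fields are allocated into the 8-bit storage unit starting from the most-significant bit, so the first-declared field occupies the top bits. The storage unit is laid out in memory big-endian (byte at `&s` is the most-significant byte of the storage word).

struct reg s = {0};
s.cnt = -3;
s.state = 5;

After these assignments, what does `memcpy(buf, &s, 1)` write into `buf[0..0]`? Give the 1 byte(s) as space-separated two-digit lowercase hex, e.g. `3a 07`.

a5

[5+:3] cnt=-3 & 0x7 = 0x5; word=0xa0
[0+:5] state=5 & 0x1f = 0x5; word=0xa5
word = 0xa5 → big-endian bytes:
  [0]=0xa5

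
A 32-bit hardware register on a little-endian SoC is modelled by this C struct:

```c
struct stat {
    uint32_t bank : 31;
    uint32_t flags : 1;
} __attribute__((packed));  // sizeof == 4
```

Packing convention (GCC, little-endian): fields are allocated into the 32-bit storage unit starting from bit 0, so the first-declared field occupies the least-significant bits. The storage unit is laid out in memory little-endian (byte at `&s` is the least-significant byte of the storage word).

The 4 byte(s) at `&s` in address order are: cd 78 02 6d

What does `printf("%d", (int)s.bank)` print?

1828878541

[0]=0xcd [1]=0x78 [2]=0x02 [3]=0x6d (little-endian) → word 0x6d0278cd
bank [0+:31] = (word>>0) & 0x7fffffff = 1828878541  ←
flags [31+:1] = (word>>31) & 0x1 = 0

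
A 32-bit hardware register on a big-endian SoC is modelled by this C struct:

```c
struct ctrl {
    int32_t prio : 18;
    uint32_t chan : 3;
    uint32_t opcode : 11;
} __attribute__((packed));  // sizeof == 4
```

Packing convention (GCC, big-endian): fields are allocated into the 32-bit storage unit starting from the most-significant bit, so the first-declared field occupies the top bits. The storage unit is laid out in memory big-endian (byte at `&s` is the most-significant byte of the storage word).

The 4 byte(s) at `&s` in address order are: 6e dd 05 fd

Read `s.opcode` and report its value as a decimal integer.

[0]=0x6e [1]=0xdd [2]=0x05 [3]=0xfd (big-endian) → word 0x6edd05fd
prio:18 @ bit 14 → (0x6edd05fd>>14)&0x3ffff = 0x1bb74
chan:3 @ bit 11 → (0x6edd05fd>>11)&0x7 = 0x0
opcode:11 @ bit 0 → (0x6edd05fd>>0)&0x7ff = 0x5fd  ←

1533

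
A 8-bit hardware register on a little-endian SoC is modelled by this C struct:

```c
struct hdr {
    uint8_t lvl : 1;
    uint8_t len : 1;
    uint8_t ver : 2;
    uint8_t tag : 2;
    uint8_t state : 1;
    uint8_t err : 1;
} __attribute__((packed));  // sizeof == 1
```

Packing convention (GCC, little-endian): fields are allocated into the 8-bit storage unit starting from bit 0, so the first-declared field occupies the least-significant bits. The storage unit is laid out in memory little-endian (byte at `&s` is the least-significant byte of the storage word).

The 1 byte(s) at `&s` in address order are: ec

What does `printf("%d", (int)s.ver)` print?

[0]=0xec (little-endian) → word 0xec
lvl:1 @ bit 0 → (0xec>>0)&0x1 = 0x0
len:1 @ bit 1 → (0xec>>1)&0x1 = 0x0
ver:2 @ bit 2 → (0xec>>2)&0x3 = 0x3  ←
tag:2 @ bit 4 → (0xec>>4)&0x3 = 0x2
state:1 @ bit 6 → (0xec>>6)&0x1 = 0x1
err:1 @ bit 7 → (0xec>>7)&0x1 = 0x1

3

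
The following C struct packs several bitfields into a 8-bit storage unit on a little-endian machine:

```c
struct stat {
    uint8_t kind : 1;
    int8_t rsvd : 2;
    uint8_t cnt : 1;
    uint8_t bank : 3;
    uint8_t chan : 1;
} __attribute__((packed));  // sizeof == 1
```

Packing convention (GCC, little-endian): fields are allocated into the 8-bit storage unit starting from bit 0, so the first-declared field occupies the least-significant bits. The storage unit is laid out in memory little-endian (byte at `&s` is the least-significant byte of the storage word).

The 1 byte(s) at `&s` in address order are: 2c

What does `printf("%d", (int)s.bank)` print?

2

[0]=0x2c (little-endian) → word 0x2c
kind:1 @ bit 0 → (0x2c>>0)&0x1 = 0x0
rsvd:2 @ bit 1 → (0x2c>>1)&0x3 = 0x2
cnt:1 @ bit 3 → (0x2c>>3)&0x1 = 0x1
bank:3 @ bit 4 → (0x2c>>4)&0x7 = 0x2  ←
chan:1 @ bit 7 → (0x2c>>7)&0x1 = 0x0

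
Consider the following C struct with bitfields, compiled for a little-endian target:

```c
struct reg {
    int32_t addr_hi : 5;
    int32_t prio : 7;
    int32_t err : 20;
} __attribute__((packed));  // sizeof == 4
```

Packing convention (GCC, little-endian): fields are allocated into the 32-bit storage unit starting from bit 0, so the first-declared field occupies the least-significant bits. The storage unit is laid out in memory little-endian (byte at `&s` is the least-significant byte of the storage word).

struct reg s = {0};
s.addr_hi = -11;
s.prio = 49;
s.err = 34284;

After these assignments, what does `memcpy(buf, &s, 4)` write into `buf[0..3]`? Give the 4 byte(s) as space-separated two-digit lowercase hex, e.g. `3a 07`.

[0+:5] addr_hi=-11 & 0x1f = 0x15; word=0x00000015
[5+:7] prio=49 & 0x7f = 0x31; word=0x00000635
[12+:20] err=34284 & 0xfffff = 0x85ec; word=0x085ec635
word = 0x085ec635 → little-endian bytes:
  [0]=0x35  [1]=0xc6  [2]=0x5e  [3]=0x08

35 c6 5e 08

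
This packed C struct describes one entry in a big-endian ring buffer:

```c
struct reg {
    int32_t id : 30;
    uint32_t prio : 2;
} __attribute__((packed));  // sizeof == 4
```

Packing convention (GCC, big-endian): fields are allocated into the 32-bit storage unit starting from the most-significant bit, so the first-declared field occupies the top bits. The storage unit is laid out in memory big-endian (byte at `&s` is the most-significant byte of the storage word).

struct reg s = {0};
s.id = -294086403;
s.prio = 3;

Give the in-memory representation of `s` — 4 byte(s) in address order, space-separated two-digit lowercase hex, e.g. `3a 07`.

id:30 = -294086403 → 0x2e7898fd << 2 → word 0xb9e263f4
prio:2 = 3 → 0x3 << 0 → word 0xb9e263f7
word = 0xb9e263f7 → big-endian bytes:
  [0]=0xb9  [1]=0xe2  [2]=0x63  [3]=0xf7

b9 e2 63 f7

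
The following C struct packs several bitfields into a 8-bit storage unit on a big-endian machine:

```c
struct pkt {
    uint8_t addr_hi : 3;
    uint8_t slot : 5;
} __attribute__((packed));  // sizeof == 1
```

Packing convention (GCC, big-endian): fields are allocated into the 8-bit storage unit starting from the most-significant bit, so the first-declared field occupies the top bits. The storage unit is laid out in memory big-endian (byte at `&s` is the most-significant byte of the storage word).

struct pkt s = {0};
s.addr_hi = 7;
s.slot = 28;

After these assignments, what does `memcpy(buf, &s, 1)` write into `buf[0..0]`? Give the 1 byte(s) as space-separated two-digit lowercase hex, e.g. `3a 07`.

fc

addr_hi:3 = 7 → 0x7 << 5 → word 0xe0
slot:5 = 28 → 0x1c << 0 → word 0xfc
word = 0xfc → big-endian bytes:
  [0]=0xfc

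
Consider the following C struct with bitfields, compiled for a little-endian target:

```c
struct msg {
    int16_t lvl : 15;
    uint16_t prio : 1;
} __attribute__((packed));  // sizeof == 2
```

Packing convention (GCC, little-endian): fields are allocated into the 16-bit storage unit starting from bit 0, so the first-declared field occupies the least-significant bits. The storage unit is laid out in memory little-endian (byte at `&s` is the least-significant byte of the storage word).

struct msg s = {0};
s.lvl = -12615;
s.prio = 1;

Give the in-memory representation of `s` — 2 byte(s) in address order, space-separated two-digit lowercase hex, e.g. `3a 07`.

lvl (15b) val=-12615 bits=0x4eb9 at bit 0: 0x4eb9
prio (1b) val=1 bits=0x1 at bit 15: 0xceb9
word = 0xceb9 → little-endian bytes:
  [0]=0xb9  [1]=0xce

b9 ce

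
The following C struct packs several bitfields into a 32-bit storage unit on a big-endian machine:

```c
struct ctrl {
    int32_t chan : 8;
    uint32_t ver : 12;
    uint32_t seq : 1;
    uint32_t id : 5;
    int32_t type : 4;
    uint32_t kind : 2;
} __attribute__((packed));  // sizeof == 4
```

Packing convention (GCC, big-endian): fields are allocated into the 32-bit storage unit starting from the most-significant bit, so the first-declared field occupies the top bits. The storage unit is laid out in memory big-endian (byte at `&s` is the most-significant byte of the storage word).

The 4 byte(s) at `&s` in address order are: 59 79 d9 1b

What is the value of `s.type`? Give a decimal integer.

[0]=0x59 [1]=0x79 [2]=0xd9 [3]=0x1b (big-endian) → word 0x5979d91b
chan [24+:8] = (word>>24) & 0xff = 89
ver [12+:12] = (word>>12) & 0xfff = 1949
seq [11+:1] = (word>>11) & 0x1 = 1
id [6+:5] = (word>>6) & 0x1f = 4
type [2+:4] = (word>>2) & 0xf = 6  ←
kind [0+:2] = (word>>0) & 0x3 = 3
type signed 4b, MSB=0: value = 6

6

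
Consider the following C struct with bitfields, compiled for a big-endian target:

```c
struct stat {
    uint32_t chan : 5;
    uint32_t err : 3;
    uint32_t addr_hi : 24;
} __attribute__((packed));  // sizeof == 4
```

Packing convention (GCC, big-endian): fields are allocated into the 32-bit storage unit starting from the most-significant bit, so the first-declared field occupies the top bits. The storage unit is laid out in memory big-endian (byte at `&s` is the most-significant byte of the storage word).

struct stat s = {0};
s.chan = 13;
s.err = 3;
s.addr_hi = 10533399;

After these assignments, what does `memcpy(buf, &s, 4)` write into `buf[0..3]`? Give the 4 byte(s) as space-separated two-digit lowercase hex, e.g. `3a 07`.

6b a0 ba 17

chan:5 = 13 → 0xd << 27 → word 0x68000000
err:3 = 3 → 0x3 << 24 → word 0x6b000000
addr_hi:24 = 10533399 → 0xa0ba17 << 0 → word 0x6ba0ba17
word = 0x6ba0ba17 → big-endian bytes:
  [0]=0x6b  [1]=0xa0  [2]=0xba  [3]=0x17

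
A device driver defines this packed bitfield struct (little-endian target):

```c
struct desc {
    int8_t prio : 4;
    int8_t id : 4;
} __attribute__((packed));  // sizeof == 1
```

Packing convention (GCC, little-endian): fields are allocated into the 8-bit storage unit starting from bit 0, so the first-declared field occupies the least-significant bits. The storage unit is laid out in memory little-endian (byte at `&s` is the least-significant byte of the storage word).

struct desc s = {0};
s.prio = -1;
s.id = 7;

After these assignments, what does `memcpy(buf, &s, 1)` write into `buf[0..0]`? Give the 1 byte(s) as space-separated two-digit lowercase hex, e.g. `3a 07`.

prio (4b) val=-1 bits=0xf at bit 0: 0x0f
id (4b) val=7 bits=0x7 at bit 4: 0x7f
word = 0x7f → little-endian bytes:
  [0]=0x7f

7f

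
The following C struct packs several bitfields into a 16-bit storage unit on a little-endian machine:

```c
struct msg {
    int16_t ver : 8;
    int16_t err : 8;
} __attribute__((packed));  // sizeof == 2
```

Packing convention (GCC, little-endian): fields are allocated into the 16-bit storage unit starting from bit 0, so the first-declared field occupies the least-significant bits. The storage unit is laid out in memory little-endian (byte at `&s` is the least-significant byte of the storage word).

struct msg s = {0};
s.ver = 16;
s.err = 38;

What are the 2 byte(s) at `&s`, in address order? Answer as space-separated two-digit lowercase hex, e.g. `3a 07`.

ver:8 = 16 → 0x10 << 0 → word 0x0010
err:8 = 38 → 0x26 << 8 → word 0x2610
word = 0x2610 → little-endian bytes:
  [0]=0x10  [1]=0x26

10 26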